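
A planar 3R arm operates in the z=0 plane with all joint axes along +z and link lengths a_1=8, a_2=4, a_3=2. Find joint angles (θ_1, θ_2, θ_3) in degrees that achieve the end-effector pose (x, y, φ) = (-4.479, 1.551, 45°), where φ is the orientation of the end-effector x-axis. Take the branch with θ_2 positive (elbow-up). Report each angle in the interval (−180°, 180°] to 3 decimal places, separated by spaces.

wrist centre = target − a_3·(cos φ, sin φ) = (-5.8932, 0.1368)
cos θ_2 = (34.7487−8²−4²)/(2·8·4) = -0.7071; θ_2 = 134.9956° (elbow-up)
β = atan2(0.1368,-5.8932) = 178.6704°; ψ = atan2(2.8286,5.1718) = 28.6759°
θ_1 = β − ψ = 149.9945°
θ_3 = φ − θ_1 − θ_2 = 120.0100° (wrapped to (-180°,180°])

149.994 134.996 120.010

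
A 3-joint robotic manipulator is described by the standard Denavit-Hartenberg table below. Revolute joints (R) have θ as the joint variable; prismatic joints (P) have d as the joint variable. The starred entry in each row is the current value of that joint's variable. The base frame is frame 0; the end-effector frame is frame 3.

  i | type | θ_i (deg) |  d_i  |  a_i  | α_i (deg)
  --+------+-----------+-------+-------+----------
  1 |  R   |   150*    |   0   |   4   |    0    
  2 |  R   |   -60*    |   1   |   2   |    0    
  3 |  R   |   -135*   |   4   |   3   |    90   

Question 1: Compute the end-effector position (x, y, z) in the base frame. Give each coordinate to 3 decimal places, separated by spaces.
-1.343 1.879 5.000

after link 1: o_1 = (-3.4641, 2.0000, 0.0000)
after link 2: o_2 = (-3.4641, 4.0000, 1.0000)
after link 3: o_3 = (-1.3428, 1.8787, 5.0000)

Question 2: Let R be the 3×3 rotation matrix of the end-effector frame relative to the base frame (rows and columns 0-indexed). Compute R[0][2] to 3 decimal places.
End-effector z-axis (col 2 of R) = (-0.7071,-0.7071,0.0000)
R[0][2] = -0.7071

-0.707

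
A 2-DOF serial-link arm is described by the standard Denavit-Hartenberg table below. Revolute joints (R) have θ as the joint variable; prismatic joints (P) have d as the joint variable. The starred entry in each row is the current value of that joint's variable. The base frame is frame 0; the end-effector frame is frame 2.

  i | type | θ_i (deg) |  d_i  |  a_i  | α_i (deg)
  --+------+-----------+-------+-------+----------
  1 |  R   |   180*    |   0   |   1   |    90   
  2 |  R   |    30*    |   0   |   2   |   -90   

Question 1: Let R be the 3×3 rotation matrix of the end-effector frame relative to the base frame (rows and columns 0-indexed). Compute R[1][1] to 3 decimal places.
End-effector y-axis (col 1 of R) = (-0.0000,-1.0000,-0.0000)
R[1][1] = -1.0000

-1.000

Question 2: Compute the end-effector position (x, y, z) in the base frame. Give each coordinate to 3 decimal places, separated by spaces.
after link 1: o_1 = (-1.0000, 0.0000, 0.0000)
after link 2: o_2 = (-2.7321, 0.0000, 1.0000)

-2.732 0.000 1.000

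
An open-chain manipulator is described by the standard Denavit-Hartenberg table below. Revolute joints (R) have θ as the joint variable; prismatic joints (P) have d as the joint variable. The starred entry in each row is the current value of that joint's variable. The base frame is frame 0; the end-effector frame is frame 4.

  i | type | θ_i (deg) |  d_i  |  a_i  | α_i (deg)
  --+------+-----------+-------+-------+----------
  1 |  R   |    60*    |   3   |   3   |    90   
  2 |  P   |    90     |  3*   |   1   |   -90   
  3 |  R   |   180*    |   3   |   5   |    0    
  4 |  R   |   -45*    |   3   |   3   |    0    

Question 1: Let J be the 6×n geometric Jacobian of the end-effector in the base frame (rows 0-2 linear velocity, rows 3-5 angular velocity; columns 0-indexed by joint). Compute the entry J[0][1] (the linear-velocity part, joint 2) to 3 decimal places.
prismatic axis z_1 = (0.8660,-0.5000,0.0000)
J_v[:, 1] = z_1; J_ω[:, 1] = (0,0,0)
entry J[0][1] = 0.8660

0.866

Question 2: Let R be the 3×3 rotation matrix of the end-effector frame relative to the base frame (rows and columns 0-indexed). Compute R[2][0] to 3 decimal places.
End-effector x-axis (col 0 of R) = (-0.6124,0.3536,-0.7071)
R[2][0] = -0.7071

-0.707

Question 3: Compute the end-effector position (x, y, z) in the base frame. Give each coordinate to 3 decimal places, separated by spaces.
after link 1: o_1 = (1.5000, 2.5981, 3.0000)
after link 2: o_2 = (4.0981, 1.0981, 4.0000)
after link 3: o_3 = (2.5981, -1.5000, -1.0000)
after link 4: o_4 = (-0.7390, -3.0374, -3.1213)

-0.739 -3.037 -3.121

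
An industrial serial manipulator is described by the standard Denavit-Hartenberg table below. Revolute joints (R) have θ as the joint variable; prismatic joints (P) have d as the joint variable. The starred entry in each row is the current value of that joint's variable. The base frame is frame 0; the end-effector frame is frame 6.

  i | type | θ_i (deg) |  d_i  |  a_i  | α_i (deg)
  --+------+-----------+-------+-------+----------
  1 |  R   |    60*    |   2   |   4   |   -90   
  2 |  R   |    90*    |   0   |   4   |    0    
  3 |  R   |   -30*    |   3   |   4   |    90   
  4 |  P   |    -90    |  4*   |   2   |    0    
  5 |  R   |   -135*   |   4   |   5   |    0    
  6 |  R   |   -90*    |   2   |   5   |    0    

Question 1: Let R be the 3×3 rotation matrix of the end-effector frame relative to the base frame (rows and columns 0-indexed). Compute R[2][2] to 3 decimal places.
End-effector z-axis (col 2 of R) = (0.4330,0.7500,0.5000)
R[2][2] = 0.5000

0.500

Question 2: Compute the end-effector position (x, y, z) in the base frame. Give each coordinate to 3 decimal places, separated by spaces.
after link 1: o_1 = (2.0000, 3.4641, 2.0000)
after link 2: o_2 = (2.0000, 3.4641, -2.0000)
after link 3: o_3 = (0.4019, 6.6962, -5.4641)
after link 4: o_4 = (3.8660, 8.6962, -3.4641)
after link 5: o_5 = (1.6523, 11.9330, 1.5978)
after link 6: o_6 = (0.3404, 16.7317, -0.4641)

0.340 16.732 -0.464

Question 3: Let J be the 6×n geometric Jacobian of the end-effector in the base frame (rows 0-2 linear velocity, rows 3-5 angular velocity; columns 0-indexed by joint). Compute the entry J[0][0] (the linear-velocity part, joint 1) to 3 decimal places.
axis z_0 = ẑ; lever o_n−o_0 = (0.3404,16.7317,-0.4641)
cross product → J_v[:, 0] = (-16.7317,0.3404,0.0000)
J_ω[:, 0] = z_0
entry J[0][0] = -16.7317

-16.732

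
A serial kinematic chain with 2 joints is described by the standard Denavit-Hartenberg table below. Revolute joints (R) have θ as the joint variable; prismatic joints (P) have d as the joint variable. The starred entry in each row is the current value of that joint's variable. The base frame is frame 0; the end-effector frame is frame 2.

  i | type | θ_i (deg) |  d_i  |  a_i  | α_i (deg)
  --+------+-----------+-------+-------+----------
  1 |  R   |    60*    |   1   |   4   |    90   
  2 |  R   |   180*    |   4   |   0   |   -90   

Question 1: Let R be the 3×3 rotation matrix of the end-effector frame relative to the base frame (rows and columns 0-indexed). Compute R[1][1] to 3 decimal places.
End-effector y-axis (col 1 of R) = (-0.8660,0.5000,-0.0000)
R[1][1] = 0.5000

0.500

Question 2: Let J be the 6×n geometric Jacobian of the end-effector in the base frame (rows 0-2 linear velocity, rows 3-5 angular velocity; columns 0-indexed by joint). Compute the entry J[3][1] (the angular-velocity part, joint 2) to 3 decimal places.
axis z_1 = (0.8660,-0.5000,0.0000); lever o_n−o_1 = (3.4641,-2.0000,0.0000)
cross product → J_v[:, 1] = (0.0000,0.0000,0.0000)
J_ω[:, 1] = z_1
entry J[3][1] = 0.8660

0.866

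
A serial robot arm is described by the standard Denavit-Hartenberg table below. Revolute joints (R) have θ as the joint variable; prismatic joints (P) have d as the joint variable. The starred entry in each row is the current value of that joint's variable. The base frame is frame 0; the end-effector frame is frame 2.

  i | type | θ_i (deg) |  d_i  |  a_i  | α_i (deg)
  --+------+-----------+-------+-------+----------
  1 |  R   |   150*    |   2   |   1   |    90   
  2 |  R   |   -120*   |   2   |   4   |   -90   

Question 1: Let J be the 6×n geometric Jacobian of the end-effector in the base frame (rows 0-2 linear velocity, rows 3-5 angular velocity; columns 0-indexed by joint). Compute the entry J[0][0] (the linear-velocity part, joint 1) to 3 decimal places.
axis z_0 = ẑ; lever o_n−o_0 = (1.8660,1.2321,-1.4641)
cross product → J_v[:, 0] = (-1.2321,1.8660,0.0000)
J_ω[:, 0] = z_0
entry J[0][0] = -1.2321

-1.232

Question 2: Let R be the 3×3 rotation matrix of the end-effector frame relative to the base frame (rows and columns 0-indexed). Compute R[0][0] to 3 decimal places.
End-effector x-axis (col 0 of R) = (0.4330,-0.2500,-0.8660)
R[0][0] = 0.4330

0.433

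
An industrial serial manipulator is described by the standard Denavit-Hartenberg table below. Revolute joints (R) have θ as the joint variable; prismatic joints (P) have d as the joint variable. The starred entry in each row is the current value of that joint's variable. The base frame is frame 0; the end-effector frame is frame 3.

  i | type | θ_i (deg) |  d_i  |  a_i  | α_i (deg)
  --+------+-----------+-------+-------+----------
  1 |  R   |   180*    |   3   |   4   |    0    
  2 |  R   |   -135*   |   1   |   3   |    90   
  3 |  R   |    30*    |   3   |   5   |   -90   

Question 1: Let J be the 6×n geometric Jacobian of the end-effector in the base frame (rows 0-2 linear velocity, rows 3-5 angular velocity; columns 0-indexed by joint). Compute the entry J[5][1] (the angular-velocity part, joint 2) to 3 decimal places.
axis z_1 = (0.0000,0.0000,1.0000); lever o_n−o_1 = (7.3045,3.0619,3.5000)
cross product → J_v[:, 1] = (-3.0619,7.3045,0.0000)
J_ω[:, 1] = z_1
entry J[5][1] = 1.0000

1.000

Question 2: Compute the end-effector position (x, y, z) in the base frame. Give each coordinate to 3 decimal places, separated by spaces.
3.305 3.062 6.500

after link 1: o_1 = (-4.0000, 0.0000, 3.0000)
after link 2: o_2 = (-1.8787, 2.1213, 4.0000)
after link 3: o_3 = (3.3045, 3.0619, 6.5000)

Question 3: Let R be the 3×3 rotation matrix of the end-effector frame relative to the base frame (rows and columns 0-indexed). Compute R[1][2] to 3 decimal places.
-0.354

End-effector z-axis (col 2 of R) = (-0.3536,-0.3536,0.8660)
R[1][2] = -0.3536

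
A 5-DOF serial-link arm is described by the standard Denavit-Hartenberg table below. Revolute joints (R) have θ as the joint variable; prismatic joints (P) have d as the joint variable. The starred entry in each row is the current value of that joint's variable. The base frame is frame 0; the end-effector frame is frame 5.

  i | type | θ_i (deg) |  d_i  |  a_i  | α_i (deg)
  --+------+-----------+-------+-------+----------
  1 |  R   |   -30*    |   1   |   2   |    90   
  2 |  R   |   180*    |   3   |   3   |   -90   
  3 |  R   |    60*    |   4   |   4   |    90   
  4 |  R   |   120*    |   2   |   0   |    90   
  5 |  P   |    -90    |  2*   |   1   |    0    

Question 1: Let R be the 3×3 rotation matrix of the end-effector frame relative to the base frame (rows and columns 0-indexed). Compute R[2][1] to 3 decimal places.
-0.866

End-effector y-axis (col 1 of R) = (-0.0000,-0.5000,-0.8660)
R[2][1] = -0.8660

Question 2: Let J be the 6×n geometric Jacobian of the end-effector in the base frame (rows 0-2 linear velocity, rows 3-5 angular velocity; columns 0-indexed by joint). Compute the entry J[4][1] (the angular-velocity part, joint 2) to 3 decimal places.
axis z_1 = (-0.5000,-0.8660,0.0000); lever o_n−o_1 = (-5.0981,4.6340,-5.0000)
cross product → J_v[:, 1] = (4.3301,-2.5000,-6.7321)
J_ω[:, 1] = z_1
entry J[4][1] = -0.8660

-0.866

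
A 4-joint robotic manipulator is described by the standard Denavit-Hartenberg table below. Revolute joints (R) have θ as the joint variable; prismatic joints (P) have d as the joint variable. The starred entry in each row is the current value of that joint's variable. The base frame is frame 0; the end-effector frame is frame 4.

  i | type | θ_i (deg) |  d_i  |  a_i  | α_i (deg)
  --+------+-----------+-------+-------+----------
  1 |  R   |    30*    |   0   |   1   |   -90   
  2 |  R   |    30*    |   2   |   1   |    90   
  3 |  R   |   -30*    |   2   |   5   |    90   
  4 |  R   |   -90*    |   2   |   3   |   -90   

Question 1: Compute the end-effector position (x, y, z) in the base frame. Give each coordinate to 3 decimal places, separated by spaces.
after link 1: o_1 = (0.8660, 0.5000, 0.0000)
after link 2: o_2 = (0.6160, 2.6651, -0.5000)
after link 3: o_3 = (5.9796, 2.8750, -0.9330)
after link 4: o_4 = (4.7966, 0.1920, -3.0311)

4.797 0.192 -3.031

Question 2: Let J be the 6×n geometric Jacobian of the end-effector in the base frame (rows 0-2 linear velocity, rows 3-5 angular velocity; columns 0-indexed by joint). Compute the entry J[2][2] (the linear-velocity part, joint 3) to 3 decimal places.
axis z_2 = (0.4330,0.2500,0.8660); lever o_n−o_2 = (4.1806,-2.4731,-2.5311)
cross product → J_v[:, 2] = (1.5090,4.7165,-2.1160)
J_ω[:, 2] = z_2
entry J[2][2] = -2.1160

-2.116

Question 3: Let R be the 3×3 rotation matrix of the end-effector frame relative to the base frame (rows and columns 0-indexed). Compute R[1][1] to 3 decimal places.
End-effector y-axis (col 1 of R) = (-0.0580,0.9665,-0.2500)
R[1][1] = 0.9665

0.967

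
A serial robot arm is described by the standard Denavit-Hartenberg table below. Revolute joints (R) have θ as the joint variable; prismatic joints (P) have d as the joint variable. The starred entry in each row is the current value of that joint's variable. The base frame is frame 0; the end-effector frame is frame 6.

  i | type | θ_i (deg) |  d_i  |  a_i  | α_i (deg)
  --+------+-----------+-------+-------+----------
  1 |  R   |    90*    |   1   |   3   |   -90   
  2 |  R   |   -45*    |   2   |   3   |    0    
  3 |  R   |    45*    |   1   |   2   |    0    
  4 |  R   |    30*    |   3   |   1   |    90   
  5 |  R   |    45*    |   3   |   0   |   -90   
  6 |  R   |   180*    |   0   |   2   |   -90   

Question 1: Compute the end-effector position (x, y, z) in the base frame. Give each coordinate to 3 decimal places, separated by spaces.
-4.586 8.263 5.927

after link 1: o_1 = (0.0000, 3.0000, 1.0000)
after link 2: o_2 = (-2.0000, 5.1213, 3.1213)
after link 3: o_3 = (-3.0000, 7.1213, 3.1213)
after link 4: o_4 = (-6.0000, 7.9873, 2.6213)
after link 5: o_5 = (-6.0000, 9.4873, 5.2194)
after link 6: o_6 = (-4.5858, 8.2626, 5.9265)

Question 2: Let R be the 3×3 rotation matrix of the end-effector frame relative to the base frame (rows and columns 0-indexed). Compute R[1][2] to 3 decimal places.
End-effector z-axis (col 2 of R) = (0.0000,0.5000,0.8660)
R[1][2] = 0.5000

0.500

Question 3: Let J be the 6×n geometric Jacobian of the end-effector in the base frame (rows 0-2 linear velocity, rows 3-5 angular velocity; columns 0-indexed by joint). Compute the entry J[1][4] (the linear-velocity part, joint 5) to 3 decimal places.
axis z_4 = (0.0000,0.5000,0.8660); lever o_n−o_4 = (1.4142,0.2753,3.3052)
cross product → J_v[:, 4] = (1.4142,1.2247,-0.7071)
J_ω[:, 4] = z_4
entry J[1][4] = 1.2247

1.225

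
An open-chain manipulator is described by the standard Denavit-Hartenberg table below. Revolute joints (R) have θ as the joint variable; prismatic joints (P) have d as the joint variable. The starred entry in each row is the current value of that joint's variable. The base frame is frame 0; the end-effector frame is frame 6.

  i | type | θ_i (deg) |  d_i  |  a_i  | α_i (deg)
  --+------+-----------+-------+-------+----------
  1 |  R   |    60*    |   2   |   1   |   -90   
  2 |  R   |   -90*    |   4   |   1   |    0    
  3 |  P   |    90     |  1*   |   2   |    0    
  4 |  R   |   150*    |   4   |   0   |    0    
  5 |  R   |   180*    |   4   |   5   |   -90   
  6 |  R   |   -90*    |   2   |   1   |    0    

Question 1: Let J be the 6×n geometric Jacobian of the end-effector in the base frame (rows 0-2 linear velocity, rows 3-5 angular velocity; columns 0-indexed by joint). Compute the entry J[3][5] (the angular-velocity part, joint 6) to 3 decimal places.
axis z_5 = (0.2500,0.4330,-0.8660); lever o_n−o_5 = (-0.3660,1.3660,-1.7321)
cross product → J_v[:, 5] = (0.4330,0.7500,0.5000)
J_ω[:, 5] = z_5
entry J[3][5] = 0.2500

0.250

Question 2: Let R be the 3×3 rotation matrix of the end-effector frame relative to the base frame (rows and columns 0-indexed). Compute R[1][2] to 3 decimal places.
0.433

End-effector z-axis (col 2 of R) = (0.2500,0.4330,-0.8660)
R[1][2] = 0.4330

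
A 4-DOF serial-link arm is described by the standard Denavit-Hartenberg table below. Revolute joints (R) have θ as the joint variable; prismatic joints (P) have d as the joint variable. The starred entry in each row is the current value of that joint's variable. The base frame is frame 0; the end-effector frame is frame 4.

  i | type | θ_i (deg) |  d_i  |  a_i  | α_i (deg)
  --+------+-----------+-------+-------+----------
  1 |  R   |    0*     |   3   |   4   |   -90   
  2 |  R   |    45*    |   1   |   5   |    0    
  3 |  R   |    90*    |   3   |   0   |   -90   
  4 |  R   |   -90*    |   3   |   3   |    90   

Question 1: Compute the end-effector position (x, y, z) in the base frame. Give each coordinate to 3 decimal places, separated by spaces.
after link 1: o_1 = (4.0000, 0.0000, 3.0000)
after link 2: o_2 = (7.5355, 1.0000, -0.5355)
after link 3: o_3 = (7.5355, 4.0000, -0.5355)
after link 4: o_4 = (5.4142, 7.0000, 1.5858)

5.414 7.000 1.586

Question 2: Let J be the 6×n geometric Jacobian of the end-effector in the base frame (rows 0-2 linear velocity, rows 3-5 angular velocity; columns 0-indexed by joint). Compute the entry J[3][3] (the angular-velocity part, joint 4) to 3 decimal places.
axis z_3 = (-0.7071,0.0000,0.7071); lever o_n−o_3 = (-2.1213,3.0000,2.1213)
cross product → J_v[:, 3] = (-2.1213,0.0000,-2.1213)
J_ω[:, 3] = z_3
entry J[3][3] = -0.7071

-0.707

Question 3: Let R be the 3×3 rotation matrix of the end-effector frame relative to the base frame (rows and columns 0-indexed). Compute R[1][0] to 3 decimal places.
End-effector x-axis (col 0 of R) = (0.0000,1.0000,-0.0000)
R[1][0] = 1.0000

1.000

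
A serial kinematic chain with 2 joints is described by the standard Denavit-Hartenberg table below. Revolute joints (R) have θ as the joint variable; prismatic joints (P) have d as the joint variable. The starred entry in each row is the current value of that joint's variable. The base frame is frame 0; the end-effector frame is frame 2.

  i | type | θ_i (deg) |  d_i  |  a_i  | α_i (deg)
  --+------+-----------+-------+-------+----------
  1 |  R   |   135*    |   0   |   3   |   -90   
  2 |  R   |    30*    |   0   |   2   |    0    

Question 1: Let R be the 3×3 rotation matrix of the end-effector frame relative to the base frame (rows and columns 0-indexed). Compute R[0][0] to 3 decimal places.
End-effector x-axis (col 0 of R) = (-0.6124,0.6124,-0.5000)
R[0][0] = -0.6124

-0.612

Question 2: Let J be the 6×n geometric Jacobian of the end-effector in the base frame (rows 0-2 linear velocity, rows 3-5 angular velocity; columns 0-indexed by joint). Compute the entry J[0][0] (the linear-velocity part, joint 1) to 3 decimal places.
-3.346

axis z_0 = ẑ; lever o_n−o_0 = (-3.3461,3.3461,-1.0000)
cross product → J_v[:, 0] = (-3.3461,-3.3461,0.0000)
J_ω[:, 0] = z_0
entry J[0][0] = -3.3461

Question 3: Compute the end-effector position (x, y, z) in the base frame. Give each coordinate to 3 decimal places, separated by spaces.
-3.346 3.346 -1.000

after link 1: o_1 = (-2.1213, 2.1213, 0.0000)
after link 2: o_2 = (-3.3461, 3.3461, -1.0000)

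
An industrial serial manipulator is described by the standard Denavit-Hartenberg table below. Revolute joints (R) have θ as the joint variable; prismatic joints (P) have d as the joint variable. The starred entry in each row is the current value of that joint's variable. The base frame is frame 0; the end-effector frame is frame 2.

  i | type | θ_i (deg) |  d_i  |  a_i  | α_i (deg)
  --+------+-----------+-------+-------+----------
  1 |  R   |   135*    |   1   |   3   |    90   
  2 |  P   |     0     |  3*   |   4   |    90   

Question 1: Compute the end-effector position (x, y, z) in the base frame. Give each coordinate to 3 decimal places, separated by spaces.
after link 1: o_1 = (-2.1213, 2.1213, 1.0000)
after link 2: o_2 = (-2.8284, 7.0711, 1.0000)

-2.828 7.071 1.000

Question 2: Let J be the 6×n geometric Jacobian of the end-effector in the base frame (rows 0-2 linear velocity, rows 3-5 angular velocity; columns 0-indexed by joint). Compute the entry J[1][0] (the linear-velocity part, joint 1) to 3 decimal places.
-2.828

axis z_0 = ẑ; lever o_n−o_0 = (-2.8284,7.0711,1.0000)
cross product → J_v[:, 0] = (-7.0711,-2.8284,0.0000)
J_ω[:, 0] = z_0
entry J[1][0] = -2.8284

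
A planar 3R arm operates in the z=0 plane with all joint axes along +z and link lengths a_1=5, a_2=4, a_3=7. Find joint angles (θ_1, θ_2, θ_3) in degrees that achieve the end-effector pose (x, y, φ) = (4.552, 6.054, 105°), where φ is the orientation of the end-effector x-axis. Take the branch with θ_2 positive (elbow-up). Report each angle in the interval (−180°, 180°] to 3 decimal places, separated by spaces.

wrist centre = target − a_3·(cos φ, sin φ) = (6.3637, -0.7075)
cos θ_2 = (40.9976−5²−4²)/(2·5·4) = -0.0001; θ_2 = 90.0034° (elbow-up)
β = atan2(-0.7075,6.3637) = -6.3437°; ψ = atan2(4.0000,4.9998) = 38.6611°
θ_1 = β − ψ = -45.0049°
θ_3 = φ − θ_1 − θ_2 = 60.0015° (wrapped to (-180°,180°])

-45.005 90.003 60.001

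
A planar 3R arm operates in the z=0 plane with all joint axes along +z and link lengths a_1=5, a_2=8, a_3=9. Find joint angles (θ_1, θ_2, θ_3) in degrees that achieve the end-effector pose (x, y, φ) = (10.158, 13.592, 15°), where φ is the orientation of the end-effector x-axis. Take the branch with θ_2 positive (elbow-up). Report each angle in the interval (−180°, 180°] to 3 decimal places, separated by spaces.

44.997 60.007 -90.004

wrist centre = target − a_3·(cos φ, sin φ) = (1.4647, 11.2626)
cos θ_2 = (128.9921−5²−8²)/(2·5·8) = 0.4999; θ_2 = 60.0066° (elbow-up)
β = atan2(11.2626,1.4647) = 82.5905°; ψ = atan2(6.9287,8.9992) = 37.5934°
θ_1 = β − ψ = 44.9971°
θ_3 = φ − θ_1 − θ_2 = -90.0037° (wrapped to (-180°,180°])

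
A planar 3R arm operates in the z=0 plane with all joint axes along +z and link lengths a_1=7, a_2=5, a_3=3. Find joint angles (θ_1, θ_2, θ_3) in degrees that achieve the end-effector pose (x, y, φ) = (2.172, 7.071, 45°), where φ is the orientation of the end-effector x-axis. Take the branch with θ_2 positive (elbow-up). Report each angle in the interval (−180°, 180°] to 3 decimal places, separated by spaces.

wrist centre = target − a_3·(cos φ, sin φ) = (0.0507, 4.9497)
cos θ_2 = (24.5019−7²−5²)/(2·7·5) = -0.7071; θ_2 = 135.0007° (elbow-up)
β = atan2(4.9497,0.0507) = 89.4134°; ψ = atan2(3.5355,3.4644) = 45.5817°
θ_1 = β − ψ = 43.8317°
θ_3 = φ − θ_1 − θ_2 = -133.8324° (wrapped to (-180°,180°])

43.832 135.001 -133.832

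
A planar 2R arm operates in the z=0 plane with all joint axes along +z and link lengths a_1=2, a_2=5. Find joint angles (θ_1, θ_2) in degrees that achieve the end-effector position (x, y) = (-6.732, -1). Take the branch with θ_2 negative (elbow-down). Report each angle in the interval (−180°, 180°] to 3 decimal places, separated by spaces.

cos θ_2 = (46.3198−2²−5²)/(2·2·5) = 0.8660; θ_2 = -30.0039° (elbow-down)
β = atan2(-1.0000,-6.7320) = -171.5508°; ψ = atan2(-2.5003,6.3300) = -21.5537°
θ_1 = β − ψ = -149.9971°

-149.997 -30.004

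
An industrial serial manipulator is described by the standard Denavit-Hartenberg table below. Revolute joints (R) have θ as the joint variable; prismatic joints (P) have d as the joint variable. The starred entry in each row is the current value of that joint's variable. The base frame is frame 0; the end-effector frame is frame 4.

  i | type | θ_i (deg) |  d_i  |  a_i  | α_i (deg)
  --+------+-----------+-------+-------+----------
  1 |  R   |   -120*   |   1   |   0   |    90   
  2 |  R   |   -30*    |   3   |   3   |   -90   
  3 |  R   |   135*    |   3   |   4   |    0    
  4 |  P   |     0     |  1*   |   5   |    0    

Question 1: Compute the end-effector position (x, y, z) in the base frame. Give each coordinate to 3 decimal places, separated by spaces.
3.370 -0.891 6.146

after link 1: o_1 = (0.0000, 0.0000, 1.0000)
after link 2: o_2 = (-3.8971, -0.7500, -0.5000)
after link 3: o_3 = (-0.9729, -1.3419, 3.5123)
after link 4: o_4 = (3.3699, -0.8911, 6.1461)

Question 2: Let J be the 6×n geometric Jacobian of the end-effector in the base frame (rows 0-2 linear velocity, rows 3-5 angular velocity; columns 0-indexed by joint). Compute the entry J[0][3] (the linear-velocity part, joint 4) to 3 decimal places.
-0.250

prismatic axis z_3 = (-0.2500,-0.4330,0.8660)
J_v[:, 3] = z_3; J_ω[:, 3] = (0,0,0)
entry J[0][3] = -0.2500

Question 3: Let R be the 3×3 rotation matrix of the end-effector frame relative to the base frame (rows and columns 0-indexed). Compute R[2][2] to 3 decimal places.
0.866

End-effector z-axis (col 2 of R) = (-0.2500,-0.4330,0.8660)
R[2][2] = 0.8660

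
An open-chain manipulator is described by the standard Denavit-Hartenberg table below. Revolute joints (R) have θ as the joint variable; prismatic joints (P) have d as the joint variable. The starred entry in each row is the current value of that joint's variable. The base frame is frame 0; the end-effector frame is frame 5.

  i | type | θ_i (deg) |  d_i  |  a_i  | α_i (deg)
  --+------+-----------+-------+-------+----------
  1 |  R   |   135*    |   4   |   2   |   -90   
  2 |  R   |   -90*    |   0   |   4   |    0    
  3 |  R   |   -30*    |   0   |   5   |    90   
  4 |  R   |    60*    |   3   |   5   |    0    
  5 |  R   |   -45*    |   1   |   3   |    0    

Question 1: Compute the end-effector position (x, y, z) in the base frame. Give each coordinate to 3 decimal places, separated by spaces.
after link 1: o_1 = (-1.4142, 1.4142, 4.0000)
after link 2: o_2 = (-1.4142, 1.4142, 8.0000)
after link 3: o_3 = (0.3536, -0.3536, 12.3301)
after link 4: o_4 = (0.0127, -6.1364, 12.9952)
after link 5: o_5 = (1.1005, -8.3223, 15.0047)

1.101 -8.322 15.005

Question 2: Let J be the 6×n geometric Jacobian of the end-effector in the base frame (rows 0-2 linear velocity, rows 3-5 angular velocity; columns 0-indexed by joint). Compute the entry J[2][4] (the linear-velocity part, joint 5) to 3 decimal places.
axis z_4 = (0.6124,-0.6124,-0.5000); lever o_n−o_4 = (1.0879,-2.1859,2.0095)
cross product → J_v[:, 4] = (-2.3236,-1.7745,-0.6724)
J_ω[:, 4] = z_4
entry J[2][4] = -0.6724

-0.672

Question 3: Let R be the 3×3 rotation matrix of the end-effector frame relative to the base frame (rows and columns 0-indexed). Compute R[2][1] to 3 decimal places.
-0.224

End-effector y-axis (col 1 of R) = (-0.7745,-0.5915,-0.2241)
R[2][1] = -0.2241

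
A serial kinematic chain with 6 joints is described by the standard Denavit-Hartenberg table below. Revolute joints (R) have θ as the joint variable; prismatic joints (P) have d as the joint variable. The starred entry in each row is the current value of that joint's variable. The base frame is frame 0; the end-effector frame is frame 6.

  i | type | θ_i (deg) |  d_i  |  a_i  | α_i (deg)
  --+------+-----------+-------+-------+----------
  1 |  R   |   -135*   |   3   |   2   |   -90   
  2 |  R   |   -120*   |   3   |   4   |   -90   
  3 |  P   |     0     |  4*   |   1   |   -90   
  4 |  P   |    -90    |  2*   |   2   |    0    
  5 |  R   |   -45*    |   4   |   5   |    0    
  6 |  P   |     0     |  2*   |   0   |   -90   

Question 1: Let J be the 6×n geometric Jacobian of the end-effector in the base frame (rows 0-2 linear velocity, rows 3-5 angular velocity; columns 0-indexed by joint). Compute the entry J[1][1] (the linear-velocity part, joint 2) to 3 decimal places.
-4.268

axis z_1 = (0.7071,-0.7071,0.0000); lever o_n−o_1 = (-8.8571,-1.7860,6.0360)
cross product → J_v[:, 1] = (-4.2681,-4.2681,-7.5258)
J_ω[:, 1] = z_1
entry J[1][1] = -4.2681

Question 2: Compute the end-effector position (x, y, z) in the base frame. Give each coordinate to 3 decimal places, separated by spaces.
after link 1: o_1 = (-1.4142, -1.4142, 3.0000)
after link 2: o_2 = (2.1213, -2.1213, 6.4641)
after link 3: o_3 = (0.0254, -4.2173, 9.3301)
after link 4: o_4 = (-2.6136, -4.0278, 10.3301)
after link 5: o_5 = (-8.8571, -4.6144, 9.0360)
after link 6: o_6 = (-10.2713, -3.2002, 9.0360)

-10.271 -3.200 9.036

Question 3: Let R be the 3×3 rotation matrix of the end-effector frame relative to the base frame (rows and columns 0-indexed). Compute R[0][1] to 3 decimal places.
End-effector y-axis (col 1 of R) = (0.7071,-0.7071,0.0000)
R[0][1] = 0.7071

0.707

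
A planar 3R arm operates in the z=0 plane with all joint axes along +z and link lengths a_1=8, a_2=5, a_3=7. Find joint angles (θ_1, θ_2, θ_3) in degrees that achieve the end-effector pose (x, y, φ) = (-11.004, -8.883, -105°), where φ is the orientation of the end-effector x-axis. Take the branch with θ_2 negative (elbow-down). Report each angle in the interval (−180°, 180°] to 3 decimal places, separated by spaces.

-134.998 -90.001 119.999

wrist centre = target − a_3·(cos φ, sin φ) = (-9.1923, -2.1215)
cos θ_2 = (88.9986−8²−5²)/(2·8·5) = -0.0000; θ_2 = -90.0010° (elbow-down)
β = atan2(-2.1215,-9.1923) = -167.0040°; ψ = atan2(-5.0000,7.9999) = -32.0057°
θ_1 = β − ψ = -134.9984°
θ_3 = φ − θ_1 − θ_2 = 119.9994° (wrapped to (-180°,180°])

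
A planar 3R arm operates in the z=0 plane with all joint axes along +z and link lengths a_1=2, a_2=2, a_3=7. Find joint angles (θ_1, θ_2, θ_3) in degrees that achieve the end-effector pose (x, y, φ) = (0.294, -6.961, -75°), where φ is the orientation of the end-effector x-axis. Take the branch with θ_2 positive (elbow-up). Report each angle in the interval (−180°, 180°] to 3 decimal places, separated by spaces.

119.990 134.998 30.012

wrist centre = target − a_3·(cos φ, sin φ) = (-1.5177, -0.1995)
cos θ_2 = (2.3433−2²−2²)/(2·2·2) = -0.7071; θ_2 = 134.9982° (elbow-up)
β = atan2(-0.1995,-1.5177) = -172.5109°; ψ = atan2(1.4143,0.5858) = 67.4991°
θ_1 = β − ψ = -240.0100°
θ_3 = φ − θ_1 − θ_2 = 30.0118° (wrapped to (-180°,180°])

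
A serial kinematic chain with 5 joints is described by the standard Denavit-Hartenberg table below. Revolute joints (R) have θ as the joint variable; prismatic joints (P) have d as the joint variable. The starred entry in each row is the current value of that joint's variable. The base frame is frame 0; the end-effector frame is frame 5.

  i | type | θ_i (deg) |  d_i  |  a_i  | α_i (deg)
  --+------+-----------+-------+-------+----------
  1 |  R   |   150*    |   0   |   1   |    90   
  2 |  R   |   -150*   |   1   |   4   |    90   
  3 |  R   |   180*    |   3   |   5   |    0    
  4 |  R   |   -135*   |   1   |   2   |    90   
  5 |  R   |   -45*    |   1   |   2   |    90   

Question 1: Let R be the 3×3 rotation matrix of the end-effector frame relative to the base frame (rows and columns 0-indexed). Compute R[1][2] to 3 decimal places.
End-effector z-axis (col 2 of R) = (-0.9312,-0.0397,-0.3624)
R[1][2] = -0.0397

-0.040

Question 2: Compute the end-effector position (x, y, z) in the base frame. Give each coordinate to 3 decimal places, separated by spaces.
3.198 1.279 1.179

after link 1: o_1 = (-0.8660, 0.5000, 0.0000)
after link 2: o_2 = (2.6340, -0.3660, -2.0000)
after link 3: o_3 = (0.1830, 1.0490, 3.0981)
after link 4: o_4 = (2.3838, 1.4114, 3.2570)
after link 5: o_5 = (3.1982, 1.2794, 1.1787)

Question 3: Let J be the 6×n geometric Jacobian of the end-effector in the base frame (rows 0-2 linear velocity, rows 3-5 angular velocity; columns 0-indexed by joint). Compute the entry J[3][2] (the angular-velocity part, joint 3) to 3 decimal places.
0.433

axis z_2 = (0.4330,-0.2500,0.8660); lever o_n−o_2 = (0.5642,1.6454,3.1787)
cross product → J_v[:, 2] = (-2.2197,-0.8878,0.8536)
J_ω[:, 2] = z_2
entry J[3][2] = 0.4330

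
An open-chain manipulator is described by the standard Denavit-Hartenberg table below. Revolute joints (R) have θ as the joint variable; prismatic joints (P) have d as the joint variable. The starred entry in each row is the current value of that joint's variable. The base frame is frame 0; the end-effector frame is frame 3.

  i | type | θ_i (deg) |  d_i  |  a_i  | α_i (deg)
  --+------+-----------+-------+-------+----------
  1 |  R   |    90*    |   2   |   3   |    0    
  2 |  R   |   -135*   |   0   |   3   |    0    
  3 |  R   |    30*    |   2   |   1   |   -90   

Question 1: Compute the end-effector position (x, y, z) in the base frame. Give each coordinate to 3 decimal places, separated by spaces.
after link 1: o_1 = (0.0000, 3.0000, 2.0000)
after link 2: o_2 = (2.1213, 0.8787, 2.0000)
after link 3: o_3 = (3.0872, 0.6199, 4.0000)

3.087 0.620 4.000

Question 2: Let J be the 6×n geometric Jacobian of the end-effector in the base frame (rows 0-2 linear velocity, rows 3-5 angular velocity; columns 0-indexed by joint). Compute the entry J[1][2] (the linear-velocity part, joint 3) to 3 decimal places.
0.966

axis z_2 = (0.0000,0.0000,1.0000); lever o_n−o_2 = (0.9659,-0.2588,2.0000)
cross product → J_v[:, 2] = (0.2588,0.9659,-0.0000)
J_ω[:, 2] = z_2
entry J[1][2] = 0.9659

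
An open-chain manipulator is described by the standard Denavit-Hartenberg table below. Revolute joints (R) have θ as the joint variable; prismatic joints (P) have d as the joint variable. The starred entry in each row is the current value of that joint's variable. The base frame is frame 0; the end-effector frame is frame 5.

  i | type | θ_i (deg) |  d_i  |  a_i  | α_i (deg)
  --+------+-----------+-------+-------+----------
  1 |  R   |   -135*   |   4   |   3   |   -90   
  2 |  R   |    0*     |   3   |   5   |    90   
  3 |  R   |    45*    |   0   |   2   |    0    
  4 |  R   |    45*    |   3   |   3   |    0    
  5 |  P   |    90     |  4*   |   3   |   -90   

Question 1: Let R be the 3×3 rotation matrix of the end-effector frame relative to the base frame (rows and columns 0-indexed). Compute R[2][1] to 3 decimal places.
End-effector y-axis (col 1 of R) = (-0.0000,0.0000,-1.0000)
R[2][1] = -1.0000

-1.000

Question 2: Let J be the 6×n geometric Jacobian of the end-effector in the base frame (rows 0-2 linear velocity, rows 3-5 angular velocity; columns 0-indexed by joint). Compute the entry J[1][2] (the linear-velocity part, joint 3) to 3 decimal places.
4.243

axis z_2 = (0.0000,0.0000,1.0000); lever o_n−o_2 = (4.2426,-2.0000,7.0000)
cross product → J_v[:, 2] = (2.0000,4.2426,-0.0000)
J_ω[:, 2] = z_2
entry J[1][2] = 4.2426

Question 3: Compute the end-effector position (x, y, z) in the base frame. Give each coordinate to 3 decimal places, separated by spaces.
after link 1: o_1 = (-2.1213, -2.1213, 4.0000)
after link 2: o_2 = (-3.5355, -7.7782, 4.0000)
after link 3: o_3 = (-3.5355, -9.7782, 4.0000)
after link 4: o_4 = (-1.4142, -11.8995, 7.0000)
after link 5: o_5 = (0.7071, -9.7782, 11.0000)

0.707 -9.778 11.000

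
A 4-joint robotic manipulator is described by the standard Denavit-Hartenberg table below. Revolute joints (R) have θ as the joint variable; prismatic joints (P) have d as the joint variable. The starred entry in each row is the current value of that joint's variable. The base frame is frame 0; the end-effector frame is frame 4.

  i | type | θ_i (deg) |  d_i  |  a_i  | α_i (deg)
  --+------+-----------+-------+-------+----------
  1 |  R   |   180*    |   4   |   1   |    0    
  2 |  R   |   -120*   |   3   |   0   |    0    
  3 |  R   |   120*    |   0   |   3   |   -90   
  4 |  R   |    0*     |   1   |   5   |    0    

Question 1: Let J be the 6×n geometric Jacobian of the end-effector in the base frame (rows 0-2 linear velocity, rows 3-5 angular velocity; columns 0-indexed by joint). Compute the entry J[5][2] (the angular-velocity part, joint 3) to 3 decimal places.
1.000

axis z_2 = (0.0000,0.0000,1.0000); lever o_n−o_2 = (-8.0000,-1.0000,0.0000)
cross product → J_v[:, 2] = (1.0000,-8.0000,0.0000)
J_ω[:, 2] = z_2
entry J[5][2] = 1.0000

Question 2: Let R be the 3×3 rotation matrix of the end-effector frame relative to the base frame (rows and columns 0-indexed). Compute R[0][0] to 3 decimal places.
End-effector x-axis (col 0 of R) = (-1.0000,0.0000,0.0000)
R[0][0] = -1.0000

-1.000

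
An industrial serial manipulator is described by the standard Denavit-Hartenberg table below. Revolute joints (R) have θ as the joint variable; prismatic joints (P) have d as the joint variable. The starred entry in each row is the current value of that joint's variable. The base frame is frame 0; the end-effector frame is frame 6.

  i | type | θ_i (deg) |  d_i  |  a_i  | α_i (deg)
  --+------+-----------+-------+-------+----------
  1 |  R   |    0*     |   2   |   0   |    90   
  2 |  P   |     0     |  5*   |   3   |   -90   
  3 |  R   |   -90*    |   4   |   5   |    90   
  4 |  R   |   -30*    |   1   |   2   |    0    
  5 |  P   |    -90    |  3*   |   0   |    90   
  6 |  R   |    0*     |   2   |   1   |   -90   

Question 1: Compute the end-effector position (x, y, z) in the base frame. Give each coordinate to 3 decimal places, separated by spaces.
-1.000 -9.500 5.134

after link 1: o_1 = (0.0000, 0.0000, 2.0000)
after link 2: o_2 = (3.0000, -5.0000, 2.0000)
after link 3: o_3 = (3.0000, -10.0000, 6.0000)
after link 4: o_4 = (2.0000, -11.7321, 5.0000)
after link 5: o_5 = (-1.0000, -11.7321, 5.0000)
after link 6: o_6 = (-1.0000, -9.5000, 5.1340)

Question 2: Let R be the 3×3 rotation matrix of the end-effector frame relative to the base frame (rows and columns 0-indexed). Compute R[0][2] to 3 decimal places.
-1.000

End-effector z-axis (col 2 of R) = (-1.0000,-0.0000,0.0000)
R[0][2] = -1.0000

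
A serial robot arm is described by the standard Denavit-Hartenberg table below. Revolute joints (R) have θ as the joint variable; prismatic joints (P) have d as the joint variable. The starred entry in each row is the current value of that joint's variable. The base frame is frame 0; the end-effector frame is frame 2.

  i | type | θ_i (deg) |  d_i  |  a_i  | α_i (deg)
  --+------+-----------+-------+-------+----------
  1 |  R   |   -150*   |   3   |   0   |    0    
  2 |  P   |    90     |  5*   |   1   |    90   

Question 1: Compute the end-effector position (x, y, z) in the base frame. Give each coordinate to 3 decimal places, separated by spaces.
0.500 -0.866 8.000

after link 1: o_1 = (0.0000, 0.0000, 3.0000)
after link 2: o_2 = (0.5000, -0.8660, 8.0000)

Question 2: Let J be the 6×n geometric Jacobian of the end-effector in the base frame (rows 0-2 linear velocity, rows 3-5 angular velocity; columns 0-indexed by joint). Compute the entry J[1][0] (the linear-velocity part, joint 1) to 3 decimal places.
0.500

axis z_0 = ẑ; lever o_n−o_0 = (0.5000,-0.8660,8.0000)
cross product → J_v[:, 0] = (0.8660,0.5000,-0.0000)
J_ω[:, 0] = z_0
entry J[1][0] = 0.5000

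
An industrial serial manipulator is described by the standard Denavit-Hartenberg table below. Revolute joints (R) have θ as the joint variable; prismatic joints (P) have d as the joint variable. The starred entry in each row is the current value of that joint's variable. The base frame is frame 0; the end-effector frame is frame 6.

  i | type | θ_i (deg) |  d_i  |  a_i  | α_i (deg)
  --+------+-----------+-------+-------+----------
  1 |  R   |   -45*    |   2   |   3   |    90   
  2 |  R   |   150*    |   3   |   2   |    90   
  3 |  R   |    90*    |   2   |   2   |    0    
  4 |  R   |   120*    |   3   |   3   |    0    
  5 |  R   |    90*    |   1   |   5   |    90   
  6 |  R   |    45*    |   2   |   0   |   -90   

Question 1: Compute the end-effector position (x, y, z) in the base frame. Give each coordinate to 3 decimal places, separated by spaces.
5.433 -2.845 7.281

after link 1: o_1 = (2.1213, -2.1213, 2.0000)
after link 2: o_2 = (-1.2247, -3.0179, 3.0000)
after link 3: o_3 = (-1.9319, -5.1392, 4.7321)
after link 4: o_4 = (1.7805, -6.7302, 6.0311)
after link 5: o_5 = (3.6649, -2.4910, 8.1471)
after link 6: o_6 = (5.4327, -2.8445, 7.2811)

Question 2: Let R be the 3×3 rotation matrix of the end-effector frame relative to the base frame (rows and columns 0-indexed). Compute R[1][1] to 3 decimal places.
0.177

End-effector y-axis (col 1 of R) = (-0.8839,0.1768,0.4330)
R[1][1] = 0.1768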